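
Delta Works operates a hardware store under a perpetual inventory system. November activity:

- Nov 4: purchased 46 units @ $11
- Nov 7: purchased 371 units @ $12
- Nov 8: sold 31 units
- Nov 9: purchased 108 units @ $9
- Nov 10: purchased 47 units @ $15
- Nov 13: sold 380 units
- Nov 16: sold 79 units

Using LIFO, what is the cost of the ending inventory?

Nov 8, 31 sold [LIFO — newest first]: 31 @ $12 = $372
Nov 13, 380 sold [LIFO — newest first]: 47 @ $15 + 108 @ $9 + 225 @ $12 = $4,377
Nov 16, 79 sold [LIFO — newest first]: 79 @ $12 = $948
Total COGS = $372 + $4,377 + $948 = $5,697
Ending inventory: 46 @ $11 + 36 @ $12 = $938

Ending inventory = $938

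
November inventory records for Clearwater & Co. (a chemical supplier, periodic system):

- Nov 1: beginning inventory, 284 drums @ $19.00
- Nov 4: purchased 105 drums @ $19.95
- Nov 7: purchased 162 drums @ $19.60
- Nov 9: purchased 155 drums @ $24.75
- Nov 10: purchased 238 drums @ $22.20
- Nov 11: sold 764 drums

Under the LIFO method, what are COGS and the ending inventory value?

Nov 11, 764 sold [LIFO — newest first]: 238 @ $22.20 + 155 @ $24.75 + 162 @ $19.60 + 105 @ $19.95 + 104 @ $19.00 = $16,365.80
Ending inventory: 180 @ $19.00 = $3,420.00
Check: goods available $19,785.80 = COGS $16,365.80 + ending $3,420.00

COGS = $16,365.80; ending inventory = $3,420.00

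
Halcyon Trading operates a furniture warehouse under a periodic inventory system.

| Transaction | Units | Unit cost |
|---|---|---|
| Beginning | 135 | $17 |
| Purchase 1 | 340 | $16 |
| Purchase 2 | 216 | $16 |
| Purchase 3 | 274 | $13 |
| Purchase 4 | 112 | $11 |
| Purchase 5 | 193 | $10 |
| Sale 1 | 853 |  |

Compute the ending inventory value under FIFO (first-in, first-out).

Sale 1 (853) [FIFO — oldest first]: 135 @ $17 + 340 @ $16 + 216 @ $16 + 162 @ $13 = $13,297
Ending inventory: 112 @ $13 + 112 @ $11 + 193 @ $10 = $4,618

Ending inventory = $4,618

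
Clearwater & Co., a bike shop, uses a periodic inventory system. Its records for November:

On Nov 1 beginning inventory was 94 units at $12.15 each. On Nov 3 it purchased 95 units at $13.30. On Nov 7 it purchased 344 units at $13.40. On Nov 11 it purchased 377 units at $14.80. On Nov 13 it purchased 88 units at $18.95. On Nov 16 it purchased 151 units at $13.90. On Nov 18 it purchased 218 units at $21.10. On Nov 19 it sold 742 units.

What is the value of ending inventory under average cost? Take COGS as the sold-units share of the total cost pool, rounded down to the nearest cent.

Nov 19, sell 742: 742/1367 × $20,961.10 → $11,377.56
Ending inventory (cost pool remaining) = $9,583.54
Check: goods available $20,961.10 = COGS $11,377.56 + ending $9,583.54

Ending inventory = $9,583.54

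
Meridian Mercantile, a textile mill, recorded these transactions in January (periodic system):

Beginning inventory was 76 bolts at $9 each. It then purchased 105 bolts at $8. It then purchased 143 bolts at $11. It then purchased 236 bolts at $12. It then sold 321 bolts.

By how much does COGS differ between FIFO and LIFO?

$703

FIFO COGS: 76 @ $9 + 105 @ $8 + 140 @ $11 = $3,064
LIFO COGS: 236 @ $12 + 85 @ $11 = $3,767
Difference = |$3,064 − $3,767| = $703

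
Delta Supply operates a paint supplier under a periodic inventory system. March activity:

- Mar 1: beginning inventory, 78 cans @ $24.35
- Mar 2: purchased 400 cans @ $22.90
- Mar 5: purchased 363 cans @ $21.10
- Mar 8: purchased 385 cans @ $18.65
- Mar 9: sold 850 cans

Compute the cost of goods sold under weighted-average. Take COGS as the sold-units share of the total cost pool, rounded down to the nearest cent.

Mar 9, sell 850: 850/1226 × $25,898.85 → $17,955.97
Ending inventory (cost pool remaining) = $7,942.88

COGS = $17,955.97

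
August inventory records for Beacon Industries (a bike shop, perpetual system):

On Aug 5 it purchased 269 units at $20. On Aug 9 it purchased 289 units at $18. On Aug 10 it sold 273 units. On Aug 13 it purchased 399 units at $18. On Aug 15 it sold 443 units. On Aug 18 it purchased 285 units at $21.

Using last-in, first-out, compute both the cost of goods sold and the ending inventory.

Aug 10, 273 sold [LIFO — newest first]: 273 @ $18 = $4,914
Aug 15, 443 sold [LIFO — newest first]: 399 @ $18 + 16 @ $18 + 28 @ $20 = $8,030
Total COGS = $4,914 + $8,030 = $12,944
Ending inventory: 241 @ $20 + 285 @ $21 = $10,805

COGS = $12,944; ending inventory = $10,805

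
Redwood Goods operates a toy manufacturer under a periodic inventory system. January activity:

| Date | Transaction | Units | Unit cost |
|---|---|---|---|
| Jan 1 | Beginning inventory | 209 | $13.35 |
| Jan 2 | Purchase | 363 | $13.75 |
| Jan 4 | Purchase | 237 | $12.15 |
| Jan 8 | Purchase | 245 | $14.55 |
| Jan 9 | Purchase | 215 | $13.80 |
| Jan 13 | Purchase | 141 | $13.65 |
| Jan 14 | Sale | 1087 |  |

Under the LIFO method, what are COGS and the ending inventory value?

COGS = $14,759.70; ending inventory = $4,357.65

Jan 14, 1087 sold [LIFO — newest first]: 141 @ $13.65 + 215 @ $13.80 + 245 @ $14.55 + 237 @ $12.15 + 249 @ $13.75 = $14,759.70
Ending inventory: 209 @ $13.35 + 114 @ $13.75 = $4,357.65
Check: goods available $19,117.35 = COGS $14,759.70 + ending $4,357.65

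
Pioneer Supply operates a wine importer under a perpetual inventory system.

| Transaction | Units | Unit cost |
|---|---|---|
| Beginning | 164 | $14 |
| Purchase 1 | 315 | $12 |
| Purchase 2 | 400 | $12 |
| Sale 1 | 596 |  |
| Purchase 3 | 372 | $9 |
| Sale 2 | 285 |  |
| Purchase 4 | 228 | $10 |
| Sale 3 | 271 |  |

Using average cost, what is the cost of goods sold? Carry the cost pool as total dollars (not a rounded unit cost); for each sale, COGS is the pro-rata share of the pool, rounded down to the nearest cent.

COGS = $13,141.45

After Beginning: 164 on hand, pool $2,296.00 (≈ $14.0000 each)
After Purchase 1: 479 on hand, pool $6,076.00 (≈ $12.6848 each)
After Purchase 2: 879 on hand, pool $10,876.00 (≈ $12.3732 each)
Sale 1, sell 596: 596/879 × $10,876.00 → $7,374.39
After Purchase 3: 655 on hand, pool $6,849.61 (≈ $10.4574 each)
Sale 2, sell 285: 285/655 × $6,849.61 → $2,980.36
After Purchase 4: 598 on hand, pool $6,149.25 (≈ $10.2830 each)
Sale 3, sell 271: 271/598 × $6,149.25 → $2,786.70
Total COGS = $7,374.39 + $2,980.36 + $2,786.70 = $13,141.45
Ending inventory (cost pool remaining) = $3,362.55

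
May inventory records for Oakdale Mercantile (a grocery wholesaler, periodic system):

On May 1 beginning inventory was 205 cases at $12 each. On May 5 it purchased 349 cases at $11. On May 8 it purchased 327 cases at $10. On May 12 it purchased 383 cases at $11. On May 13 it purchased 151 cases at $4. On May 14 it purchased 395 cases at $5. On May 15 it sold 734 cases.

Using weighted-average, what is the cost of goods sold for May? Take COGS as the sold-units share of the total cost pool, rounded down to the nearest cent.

COGS = $6,634.79

May 15, sell 734: 734/1810 × $16,361.00 → $6,634.79
Ending inventory (cost pool remaining) = $9,726.21
Check: goods available $16,361.00 = COGS $6,634.79 + ending $9,726.21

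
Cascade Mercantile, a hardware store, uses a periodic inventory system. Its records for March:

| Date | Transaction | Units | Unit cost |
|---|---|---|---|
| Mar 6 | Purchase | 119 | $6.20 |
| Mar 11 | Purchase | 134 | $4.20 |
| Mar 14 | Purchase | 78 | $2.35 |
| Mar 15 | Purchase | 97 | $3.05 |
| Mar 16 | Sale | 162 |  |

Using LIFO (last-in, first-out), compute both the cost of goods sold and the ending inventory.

COGS = $448.60; ending inventory = $1,331.15

Mar 16, 162 sold [LIFO — newest first]: 97 @ $3.05 + 65 @ $2.35 = $448.60
Ending inventory: 119 @ $6.20 + 134 @ $4.20 + 13 @ $2.35 = $1,331.15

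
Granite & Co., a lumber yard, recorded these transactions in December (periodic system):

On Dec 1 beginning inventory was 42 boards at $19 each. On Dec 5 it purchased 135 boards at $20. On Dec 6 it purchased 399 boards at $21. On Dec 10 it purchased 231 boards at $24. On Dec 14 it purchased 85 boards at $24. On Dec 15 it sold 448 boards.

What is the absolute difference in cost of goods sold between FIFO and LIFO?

FIFO COGS: 42 @ $19 + 135 @ $20 + 271 @ $21 = $9,189
LIFO COGS: 85 @ $24 + 231 @ $24 + 132 @ $21 = $10,356
Difference = |$9,189 − $10,356| = $1,167

$1,167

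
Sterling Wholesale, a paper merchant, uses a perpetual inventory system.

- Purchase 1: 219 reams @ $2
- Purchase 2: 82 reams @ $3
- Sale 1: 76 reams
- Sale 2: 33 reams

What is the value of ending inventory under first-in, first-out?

Sale 1 (76) [FIFO — oldest first]: 76 @ $2 = $152
Sale 2 (33) [FIFO — oldest first]: 33 @ $2 = $66
Total COGS = $152 + $66 = $218
Ending inventory: 110 @ $2 + 82 @ $3 = $466
Check: goods available $684 = COGS $218 + ending $466

Ending inventory = $466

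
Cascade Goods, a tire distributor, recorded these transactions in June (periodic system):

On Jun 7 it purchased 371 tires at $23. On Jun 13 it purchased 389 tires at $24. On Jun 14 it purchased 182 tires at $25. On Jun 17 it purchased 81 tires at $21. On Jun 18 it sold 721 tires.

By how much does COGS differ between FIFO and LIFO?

$241

FIFO COGS: 371 @ $23 + 350 @ $24 = $16,933
LIFO COGS: 81 @ $21 + 182 @ $25 + 389 @ $24 + 69 @ $23 = $17,174
Difference = |$16,933 − $17,174| = $241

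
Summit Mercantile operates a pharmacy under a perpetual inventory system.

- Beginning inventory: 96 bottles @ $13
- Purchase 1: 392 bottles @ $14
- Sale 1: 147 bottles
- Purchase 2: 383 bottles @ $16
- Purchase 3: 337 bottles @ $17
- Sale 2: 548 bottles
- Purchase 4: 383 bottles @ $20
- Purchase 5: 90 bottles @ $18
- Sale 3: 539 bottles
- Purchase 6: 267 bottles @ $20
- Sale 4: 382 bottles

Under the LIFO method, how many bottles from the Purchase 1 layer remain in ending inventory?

Sale 1 (147) [LIFO — newest first]: 147 @ $14 = $2,058
Sale 2 (548) [LIFO — newest first]: 337 @ $17 + 211 @ $16 = $9,105
Sale 3 (539) [LIFO — newest first]: 90 @ $18 + 383 @ $20 + 66 @ $16 = $10,336
Sale 4 (382) [LIFO — newest first]: 267 @ $20 + 106 @ $16 + 9 @ $14 = $7,162
Total COGS = $2,058 + $9,105 + $10,336 + $7,162 = $28,661
Ending inventory: 96 @ $13 + 236 @ $14 = $4,552
Check: goods available $33,213 = COGS $28,661 + ending $4,552

236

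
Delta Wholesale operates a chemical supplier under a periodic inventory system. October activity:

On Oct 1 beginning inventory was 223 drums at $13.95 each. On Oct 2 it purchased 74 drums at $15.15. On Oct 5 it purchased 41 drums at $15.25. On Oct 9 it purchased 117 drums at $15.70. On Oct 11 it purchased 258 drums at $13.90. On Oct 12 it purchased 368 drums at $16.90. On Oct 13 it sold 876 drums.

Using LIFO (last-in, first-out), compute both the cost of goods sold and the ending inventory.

Oct 13, 876 sold [LIFO — newest first]: 368 @ $16.90 + 258 @ $13.90 + 117 @ $15.70 + 41 @ $15.25 + 74 @ $15.15 + 18 @ $13.95 = $13,639.75
Ending inventory: 205 @ $13.95 = $2,859.75

COGS = $13,639.75; ending inventory = $2,859.75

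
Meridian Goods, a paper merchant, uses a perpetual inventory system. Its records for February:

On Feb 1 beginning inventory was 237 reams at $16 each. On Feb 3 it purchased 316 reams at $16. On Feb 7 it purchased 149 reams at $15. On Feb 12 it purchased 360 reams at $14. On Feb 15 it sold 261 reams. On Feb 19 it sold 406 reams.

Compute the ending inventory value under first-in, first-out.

Feb 15, 261 sold [FIFO — oldest first]: 237 @ $16 + 24 @ $16 = $4,176
Feb 19, 406 sold [FIFO — oldest first]: 292 @ $16 + 114 @ $15 = $6,382
Total COGS = $4,176 + $6,382 = $10,558
Ending inventory: 35 @ $15 + 360 @ $14 = $5,565
Check: goods available $16,123 = COGS $10,558 + ending $5,565

Ending inventory = $5,565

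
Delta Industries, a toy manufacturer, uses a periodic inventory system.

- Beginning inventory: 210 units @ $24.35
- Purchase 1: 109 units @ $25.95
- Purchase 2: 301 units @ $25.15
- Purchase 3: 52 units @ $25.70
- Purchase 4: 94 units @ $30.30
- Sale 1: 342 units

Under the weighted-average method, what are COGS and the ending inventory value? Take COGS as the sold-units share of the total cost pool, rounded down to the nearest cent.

COGS = $8,794.13; ending inventory = $10,902.67

Sale 1, sell 342: 342/766 × $19,696.80 → $8,794.13
Ending inventory (cost pool remaining) = $10,902.67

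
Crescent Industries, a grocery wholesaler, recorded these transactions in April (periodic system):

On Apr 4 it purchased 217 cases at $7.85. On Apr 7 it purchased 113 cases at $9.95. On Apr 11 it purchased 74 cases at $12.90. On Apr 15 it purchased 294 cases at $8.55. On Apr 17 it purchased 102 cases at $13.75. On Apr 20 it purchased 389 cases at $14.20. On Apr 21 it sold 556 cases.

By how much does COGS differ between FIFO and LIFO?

FIFO COGS: 217 @ $7.85 + 113 @ $9.95 + 74 @ $12.90 + 152 @ $8.55 = $5,082.00
LIFO COGS: 389 @ $14.20 + 102 @ $13.75 + 65 @ $8.55 = $7,482.05
Difference = |$5,082.00 − $7,482.05| = $2,400.05

$2,400.05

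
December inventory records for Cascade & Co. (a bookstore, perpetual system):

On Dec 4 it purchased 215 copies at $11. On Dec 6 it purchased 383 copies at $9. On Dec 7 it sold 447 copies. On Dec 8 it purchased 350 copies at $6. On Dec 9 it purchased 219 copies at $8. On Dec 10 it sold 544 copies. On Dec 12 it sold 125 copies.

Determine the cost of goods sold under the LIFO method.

COGS = $9,103

Dec 7, 447 sold [LIFO — newest first]: 383 @ $9 + 64 @ $11 = $4,151
Dec 10, 544 sold [LIFO — newest first]: 219 @ $8 + 325 @ $6 = $3,702
Dec 12, 125 sold [LIFO — newest first]: 25 @ $6 + 100 @ $11 = $1,250
Total COGS = $4,151 + $3,702 + $1,250 = $9,103
Ending inventory: 51 @ $11 = $561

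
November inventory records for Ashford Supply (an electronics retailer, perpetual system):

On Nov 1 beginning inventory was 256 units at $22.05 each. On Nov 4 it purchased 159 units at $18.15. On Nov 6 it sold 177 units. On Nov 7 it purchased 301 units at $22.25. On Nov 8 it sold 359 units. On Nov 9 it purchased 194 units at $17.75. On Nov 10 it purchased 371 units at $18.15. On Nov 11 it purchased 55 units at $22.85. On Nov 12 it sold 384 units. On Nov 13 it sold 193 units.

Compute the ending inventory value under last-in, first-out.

Ending inventory = $4,732.25

Nov 6, 177 sold [LIFO — newest first]: 159 @ $18.15 + 18 @ $22.05 = $3,282.75
Nov 8, 359 sold [LIFO — newest first]: 301 @ $22.25 + 58 @ $22.05 = $7,976.15
Nov 12, 384 sold [LIFO — newest first]: 55 @ $22.85 + 329 @ $18.15 = $7,228.10
Nov 13, 193 sold [LIFO — newest first]: 42 @ $18.15 + 151 @ $17.75 = $3,442.55
Total COGS = $3,282.75 + $7,976.15 + $7,228.10 + $3,442.55 = $21,929.55
Ending inventory: 180 @ $22.05 + 43 @ $17.75 = $4,732.25
Check: goods available $26,661.80 = COGS $21,929.55 + ending $4,732.25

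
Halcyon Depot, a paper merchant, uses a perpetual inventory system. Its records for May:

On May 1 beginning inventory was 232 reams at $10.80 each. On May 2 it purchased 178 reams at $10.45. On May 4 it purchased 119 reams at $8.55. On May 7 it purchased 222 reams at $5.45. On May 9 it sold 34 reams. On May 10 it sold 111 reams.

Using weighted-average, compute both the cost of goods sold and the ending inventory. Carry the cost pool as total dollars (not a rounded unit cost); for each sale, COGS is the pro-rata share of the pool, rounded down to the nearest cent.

After May 1: 232 on hand, pool $2,505.60 (≈ $10.8000 each)
After May 2: 410 on hand, pool $4,365.70 (≈ $10.6480 each)
After May 4: 529 on hand, pool $5,383.15 (≈ $10.1761 each)
After May 7: 751 on hand, pool $6,593.05 (≈ $8.7790 each)
May 9, sell 34: 34/751 × $6,593.05 → $298.48
May 10, sell 111: 111/717 × $6,294.57 → $974.47
Total COGS = $298.48 + $974.47 = $1,272.95
Ending inventory (cost pool remaining) = $5,320.10

COGS = $1,272.95; ending inventory = $5,320.10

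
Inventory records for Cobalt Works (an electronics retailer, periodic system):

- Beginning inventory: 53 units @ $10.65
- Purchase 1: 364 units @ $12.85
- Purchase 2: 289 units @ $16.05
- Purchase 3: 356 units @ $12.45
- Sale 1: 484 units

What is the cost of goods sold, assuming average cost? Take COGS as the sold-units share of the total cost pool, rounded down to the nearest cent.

COGS = $6,522.83

Sale 1, sell 484: 484/1062 × $14,312.50 → $6,522.83
Ending inventory (cost pool remaining) = $7,789.67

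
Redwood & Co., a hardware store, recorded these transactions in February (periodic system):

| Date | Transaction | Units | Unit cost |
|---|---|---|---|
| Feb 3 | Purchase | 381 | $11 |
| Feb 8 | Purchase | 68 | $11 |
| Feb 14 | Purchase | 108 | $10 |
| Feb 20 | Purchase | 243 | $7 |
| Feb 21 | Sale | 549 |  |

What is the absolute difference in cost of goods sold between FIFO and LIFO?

$980

FIFO COGS: 381 @ $11 + 68 @ $11 + 100 @ $10 = $5,939
LIFO COGS: 243 @ $7 + 108 @ $10 + 68 @ $11 + 130 @ $11 = $4,959
Difference = |$5,939 − $4,959| = $980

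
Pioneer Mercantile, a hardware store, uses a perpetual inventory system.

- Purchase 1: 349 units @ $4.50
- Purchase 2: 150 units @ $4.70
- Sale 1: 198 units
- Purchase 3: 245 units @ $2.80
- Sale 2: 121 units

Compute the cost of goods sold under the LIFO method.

Sale 1 (198) [LIFO — newest first]: 150 @ $4.70 + 48 @ $4.50 = $921.00
Sale 2 (121) [LIFO — newest first]: 121 @ $2.80 = $338.80
Total COGS = $921.00 + $338.80 = $1,259.80
Ending inventory: 301 @ $4.50 + 124 @ $2.80 = $1,701.70

COGS = $1,259.80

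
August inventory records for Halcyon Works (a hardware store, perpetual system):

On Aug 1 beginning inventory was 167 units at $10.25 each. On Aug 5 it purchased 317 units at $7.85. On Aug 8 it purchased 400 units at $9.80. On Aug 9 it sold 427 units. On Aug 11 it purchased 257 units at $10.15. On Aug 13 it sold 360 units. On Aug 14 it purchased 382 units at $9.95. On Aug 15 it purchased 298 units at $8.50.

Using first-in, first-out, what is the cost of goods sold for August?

COGS = $7,169.60

Aug 9, 427 sold [FIFO — oldest first]: 167 @ $10.25 + 260 @ $7.85 = $3,752.75
Aug 13, 360 sold [FIFO — oldest first]: 57 @ $7.85 + 303 @ $9.80 = $3,416.85
Total COGS = $3,752.75 + $3,416.85 = $7,169.60
Ending inventory: 97 @ $9.80 + 257 @ $10.15 + 382 @ $9.95 + 298 @ $8.50 = $9,893.05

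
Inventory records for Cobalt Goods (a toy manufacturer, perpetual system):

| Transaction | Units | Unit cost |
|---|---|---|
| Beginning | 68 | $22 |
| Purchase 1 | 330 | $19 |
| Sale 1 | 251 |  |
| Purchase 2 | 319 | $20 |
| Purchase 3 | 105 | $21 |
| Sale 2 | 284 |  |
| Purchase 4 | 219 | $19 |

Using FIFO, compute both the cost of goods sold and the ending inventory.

COGS = $10,506; ending inventory = $10,006

Sale 1 (251) [FIFO — oldest first]: 68 @ $22 + 183 @ $19 = $4,973
Sale 2 (284) [FIFO — oldest first]: 147 @ $19 + 137 @ $20 = $5,533
Total COGS = $4,973 + $5,533 = $10,506
Ending inventory: 182 @ $20 + 105 @ $21 + 219 @ $19 = $10,006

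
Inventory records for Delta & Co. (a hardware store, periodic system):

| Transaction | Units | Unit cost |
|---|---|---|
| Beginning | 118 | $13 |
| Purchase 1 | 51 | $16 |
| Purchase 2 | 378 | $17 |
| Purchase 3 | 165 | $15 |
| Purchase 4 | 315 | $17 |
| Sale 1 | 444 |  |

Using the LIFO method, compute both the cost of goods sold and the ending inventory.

COGS = $7,290; ending inventory = $9,316

Sale 1 (444) [LIFO — newest first]: 315 @ $17 + 129 @ $15 = $7,290
Ending inventory: 118 @ $13 + 51 @ $16 + 378 @ $17 + 36 @ $15 = $9,316
Check: goods available $16,606 = COGS $7,290 + ending $9,316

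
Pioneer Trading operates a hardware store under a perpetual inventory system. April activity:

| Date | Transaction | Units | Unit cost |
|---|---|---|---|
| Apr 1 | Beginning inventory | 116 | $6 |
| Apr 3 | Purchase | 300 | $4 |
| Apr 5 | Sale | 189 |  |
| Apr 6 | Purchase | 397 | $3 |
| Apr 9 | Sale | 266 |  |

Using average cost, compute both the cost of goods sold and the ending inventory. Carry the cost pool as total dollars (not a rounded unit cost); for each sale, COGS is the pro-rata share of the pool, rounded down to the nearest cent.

After Apr 1: 116 on hand, pool $696.00 (≈ $6.0000 each)
After Apr 3: 416 on hand, pool $1,896.00 (≈ $4.5577 each)
Apr 5, sell 189: 189/416 × $1,896.00 → $861.40
After Apr 6: 624 on hand, pool $2,225.60 (≈ $3.5667 each)
Apr 9, sell 266: 266/624 × $2,225.60 → $948.73
Total COGS = $861.40 + $948.73 = $1,810.13
Ending inventory (cost pool remaining) = $1,276.87
Check: goods available $3,087.00 = COGS $1,810.13 + ending $1,276.87

COGS = $1,810.13; ending inventory = $1,276.87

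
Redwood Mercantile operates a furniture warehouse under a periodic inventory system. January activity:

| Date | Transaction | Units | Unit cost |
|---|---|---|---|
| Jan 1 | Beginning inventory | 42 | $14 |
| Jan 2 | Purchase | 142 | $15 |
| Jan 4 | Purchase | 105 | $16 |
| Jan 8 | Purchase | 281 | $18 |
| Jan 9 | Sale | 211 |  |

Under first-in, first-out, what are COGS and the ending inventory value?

COGS = $3,150; ending inventory = $6,306

Jan 9, 211 sold [FIFO — oldest first]: 42 @ $14 + 142 @ $15 + 27 @ $16 = $3,150
Ending inventory: 78 @ $16 + 281 @ $18 = $6,306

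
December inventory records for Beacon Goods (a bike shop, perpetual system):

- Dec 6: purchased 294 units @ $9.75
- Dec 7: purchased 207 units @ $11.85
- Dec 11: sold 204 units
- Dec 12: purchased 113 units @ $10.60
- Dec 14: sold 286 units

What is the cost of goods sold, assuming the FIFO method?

Dec 11, 204 sold [FIFO — oldest first]: 204 @ $9.75 = $1,989.00
Dec 14, 286 sold [FIFO — oldest first]: 90 @ $9.75 + 196 @ $11.85 = $3,200.10
Total COGS = $1,989.00 + $3,200.10 = $5,189.10
Ending inventory: 11 @ $11.85 + 113 @ $10.60 = $1,328.15

COGS = $5,189.10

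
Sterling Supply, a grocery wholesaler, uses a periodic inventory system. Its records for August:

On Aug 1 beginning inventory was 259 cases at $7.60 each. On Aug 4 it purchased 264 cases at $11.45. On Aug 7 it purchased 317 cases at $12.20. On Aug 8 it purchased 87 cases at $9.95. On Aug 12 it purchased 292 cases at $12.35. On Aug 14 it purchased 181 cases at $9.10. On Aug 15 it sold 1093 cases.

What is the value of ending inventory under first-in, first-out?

Ending inventory = $3,203.20

Aug 15, 1093 sold [FIFO — oldest first]: 259 @ $7.60 + 264 @ $11.45 + 317 @ $12.20 + 87 @ $9.95 + 166 @ $12.35 = $11,774.35
Ending inventory: 126 @ $12.35 + 181 @ $9.10 = $3,203.20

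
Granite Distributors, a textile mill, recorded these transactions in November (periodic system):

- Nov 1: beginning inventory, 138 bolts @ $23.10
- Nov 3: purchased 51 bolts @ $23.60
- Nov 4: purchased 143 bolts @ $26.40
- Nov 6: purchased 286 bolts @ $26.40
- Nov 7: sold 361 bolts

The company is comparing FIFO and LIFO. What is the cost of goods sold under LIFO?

FIFO COGS: 138 @ $23.10 + 51 @ $23.60 + 143 @ $26.40 + 29 @ $26.40 = $8,932.20
LIFO COGS: 286 @ $26.40 + 75 @ $26.40 = $9,530.40

COGS = $9,530.40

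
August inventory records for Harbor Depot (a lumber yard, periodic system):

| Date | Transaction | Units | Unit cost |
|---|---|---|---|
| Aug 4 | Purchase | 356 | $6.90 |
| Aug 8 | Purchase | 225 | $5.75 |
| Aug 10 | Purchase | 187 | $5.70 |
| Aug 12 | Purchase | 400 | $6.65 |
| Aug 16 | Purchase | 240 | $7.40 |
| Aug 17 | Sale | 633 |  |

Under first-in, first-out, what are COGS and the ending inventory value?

Aug 17, 633 sold [FIFO — oldest first]: 356 @ $6.90 + 225 @ $5.75 + 52 @ $5.70 = $4,046.55
Ending inventory: 135 @ $5.70 + 400 @ $6.65 + 240 @ $7.40 = $5,205.50
Check: goods available $9,252.05 = COGS $4,046.55 + ending $5,205.50

COGS = $4,046.55; ending inventory = $5,205.50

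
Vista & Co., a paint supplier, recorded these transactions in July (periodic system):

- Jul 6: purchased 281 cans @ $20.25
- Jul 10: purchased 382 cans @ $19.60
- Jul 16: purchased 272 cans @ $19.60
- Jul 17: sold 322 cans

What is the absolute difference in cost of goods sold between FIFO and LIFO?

$182.65

FIFO COGS: 281 @ $20.25 + 41 @ $19.60 = $6,493.85
LIFO COGS: 272 @ $19.60 + 50 @ $19.60 = $6,311.20
Difference = |$6,493.85 − $6,311.20| = $182.65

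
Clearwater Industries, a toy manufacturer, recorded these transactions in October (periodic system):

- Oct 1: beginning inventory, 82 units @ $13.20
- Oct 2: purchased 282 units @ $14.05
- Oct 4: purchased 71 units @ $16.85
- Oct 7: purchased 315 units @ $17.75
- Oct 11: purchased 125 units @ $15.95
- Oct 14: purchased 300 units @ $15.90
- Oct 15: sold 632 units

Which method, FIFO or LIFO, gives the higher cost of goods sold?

FIFO COGS: 82 @ $13.20 + 282 @ $14.05 + 71 @ $16.85 + 197 @ $17.75 = $9,737.60
LIFO COGS: 300 @ $15.90 + 125 @ $15.95 + 207 @ $17.75 = $10,438.00

LIFO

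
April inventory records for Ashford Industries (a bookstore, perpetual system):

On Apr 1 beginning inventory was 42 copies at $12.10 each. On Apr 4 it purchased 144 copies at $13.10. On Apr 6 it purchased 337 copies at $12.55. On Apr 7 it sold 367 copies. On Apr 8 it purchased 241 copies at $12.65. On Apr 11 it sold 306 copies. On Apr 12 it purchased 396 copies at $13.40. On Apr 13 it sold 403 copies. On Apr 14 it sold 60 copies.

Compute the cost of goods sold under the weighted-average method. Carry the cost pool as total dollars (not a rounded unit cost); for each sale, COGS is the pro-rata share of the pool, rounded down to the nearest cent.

COGS = $14,660.73

After Apr 1: 42 on hand, pool $508.20 (≈ $12.1000 each)
After Apr 4: 186 on hand, pool $2,394.60 (≈ $12.8742 each)
After Apr 6: 523 on hand, pool $6,623.95 (≈ $12.6653 each)
Apr 7, sell 367: 367/523 × $6,623.95 → $4,648.16
After Apr 8: 397 on hand, pool $5,024.44 (≈ $12.6560 each)
Apr 11, sell 306: 306/397 × $5,024.44 → $3,872.74
After Apr 12: 487 on hand, pool $6,458.10 (≈ $13.2610 each)
Apr 13, sell 403: 403/487 × $6,458.10 → $5,344.17
Apr 14, sell 60: 60/84 × $1,113.93 → $795.66
Total COGS = $4,648.16 + $3,872.74 + $5,344.17 + $795.66 = $14,660.73
Ending inventory (cost pool remaining) = $318.27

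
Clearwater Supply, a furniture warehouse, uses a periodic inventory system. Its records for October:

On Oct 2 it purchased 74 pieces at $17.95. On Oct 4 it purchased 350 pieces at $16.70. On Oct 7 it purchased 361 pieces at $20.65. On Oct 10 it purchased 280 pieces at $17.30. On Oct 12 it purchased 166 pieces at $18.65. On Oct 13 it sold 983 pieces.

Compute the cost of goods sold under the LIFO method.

COGS = $18,333.75

Oct 13, 983 sold [LIFO — newest first]: 166 @ $18.65 + 280 @ $17.30 + 361 @ $20.65 + 176 @ $16.70 = $18,333.75
Ending inventory: 74 @ $17.95 + 174 @ $16.70 = $4,234.10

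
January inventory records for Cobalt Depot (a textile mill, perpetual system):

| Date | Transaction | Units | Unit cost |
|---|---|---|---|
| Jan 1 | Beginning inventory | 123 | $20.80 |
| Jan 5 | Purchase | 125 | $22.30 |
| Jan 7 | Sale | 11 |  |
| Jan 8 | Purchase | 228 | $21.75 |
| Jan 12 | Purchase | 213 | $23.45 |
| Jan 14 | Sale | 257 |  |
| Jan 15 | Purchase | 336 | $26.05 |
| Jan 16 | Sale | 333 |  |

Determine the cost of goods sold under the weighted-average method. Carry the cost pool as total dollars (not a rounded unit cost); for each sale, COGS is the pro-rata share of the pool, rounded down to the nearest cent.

COGS = $13,911.35

After Jan 1: 123 on hand, pool $2,558.40 (≈ $20.8000 each)
After Jan 5: 248 on hand, pool $5,345.90 (≈ $21.5560 each)
Jan 7, sell 11: 11/248 × $5,345.90 → $237.11
After Jan 8: 465 on hand, pool $10,067.79 (≈ $21.6512 each)
After Jan 12: 678 on hand, pool $15,062.64 (≈ $22.2163 each)
Jan 14, sell 257: 257/678 × $15,062.64 → $5,709.58
After Jan 15: 757 on hand, pool $18,105.86 (≈ $23.9179 each)
Jan 16, sell 333: 333/757 × $18,105.86 → $7,964.66
Total COGS = $237.11 + $5,709.58 + $7,964.66 = $13,911.35
Ending inventory (cost pool remaining) = $10,141.20
Check: goods available $24,052.55 = COGS $13,911.35 + ending $10,141.20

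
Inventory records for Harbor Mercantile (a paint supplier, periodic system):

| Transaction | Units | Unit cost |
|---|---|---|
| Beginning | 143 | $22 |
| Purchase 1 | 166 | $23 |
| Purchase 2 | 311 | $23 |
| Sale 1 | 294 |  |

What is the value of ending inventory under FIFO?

Ending inventory = $7,498

Sale 1 (294) [FIFO — oldest first]: 143 @ $22 + 151 @ $23 = $6,619
Ending inventory: 15 @ $23 + 311 @ $23 = $7,498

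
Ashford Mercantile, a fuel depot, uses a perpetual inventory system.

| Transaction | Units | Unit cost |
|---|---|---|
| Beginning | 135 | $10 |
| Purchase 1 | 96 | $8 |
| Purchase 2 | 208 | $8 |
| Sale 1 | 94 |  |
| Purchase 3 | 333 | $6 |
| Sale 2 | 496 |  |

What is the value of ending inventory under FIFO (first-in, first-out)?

Sale 1 (94) [FIFO — oldest first]: 94 @ $10 = $940
Sale 2 (496) [FIFO — oldest first]: 41 @ $10 + 96 @ $8 + 208 @ $8 + 151 @ $6 = $3,748
Total COGS = $940 + $3,748 = $4,688
Ending inventory: 182 @ $6 = $1,092
Check: goods available $5,780 = COGS $4,688 + ending $1,092

Ending inventory = $1,092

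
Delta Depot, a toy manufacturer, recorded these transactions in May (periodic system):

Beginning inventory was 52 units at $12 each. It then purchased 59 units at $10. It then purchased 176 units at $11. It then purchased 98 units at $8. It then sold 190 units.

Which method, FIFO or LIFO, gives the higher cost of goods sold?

FIFO COGS: 52 @ $12 + 59 @ $10 + 79 @ $11 = $2,083
LIFO COGS: 98 @ $8 + 92 @ $11 = $1,796

FIFO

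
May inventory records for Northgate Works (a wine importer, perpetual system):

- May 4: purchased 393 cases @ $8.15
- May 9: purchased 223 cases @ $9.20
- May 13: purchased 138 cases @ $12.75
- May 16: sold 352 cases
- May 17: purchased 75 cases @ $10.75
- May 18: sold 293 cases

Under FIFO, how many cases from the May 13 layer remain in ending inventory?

109

May 16, 352 sold [FIFO — oldest first]: 352 @ $8.15 = $2,868.80
May 18, 293 sold [FIFO — oldest first]: 41 @ $8.15 + 223 @ $9.20 + 29 @ $12.75 = $2,755.50
Total COGS = $2,868.80 + $2,755.50 = $5,624.30
Ending inventory: 109 @ $12.75 + 75 @ $10.75 = $2,196.00
Check: goods available $7,820.30 = COGS $5,624.30 + ending $2,196.00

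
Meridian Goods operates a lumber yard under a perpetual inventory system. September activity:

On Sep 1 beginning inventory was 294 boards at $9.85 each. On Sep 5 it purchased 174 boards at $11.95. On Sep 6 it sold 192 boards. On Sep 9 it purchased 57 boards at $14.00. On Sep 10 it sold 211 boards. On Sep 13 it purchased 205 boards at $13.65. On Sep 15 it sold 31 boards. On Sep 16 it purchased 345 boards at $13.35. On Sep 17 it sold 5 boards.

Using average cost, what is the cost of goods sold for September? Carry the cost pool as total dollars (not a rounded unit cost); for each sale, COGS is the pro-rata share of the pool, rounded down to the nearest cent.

After Sep 1: 294 on hand, pool $2,895.90 (≈ $9.8500 each)
After Sep 5: 468 on hand, pool $4,975.20 (≈ $10.6308 each)
Sep 6, sell 192: 192/468 × $4,975.20 → $2,041.10
After Sep 9: 333 on hand, pool $3,732.10 (≈ $11.2075 each)
Sep 10, sell 211: 211/333 × $3,732.10 → $2,364.78
After Sep 13: 327 on hand, pool $4,165.57 (≈ $12.7387 each)
Sep 15, sell 31: 31/327 × $4,165.57 → $394.90
After Sep 16: 641 on hand, pool $8,376.42 (≈ $13.0677 each)
Sep 17, sell 5: 5/641 × $8,376.42 → $65.33
Total COGS = $2,041.10 + $2,364.78 + $394.90 + $65.33 = $4,866.11
Ending inventory (cost pool remaining) = $8,311.09
Check: goods available $13,177.20 = COGS $4,866.11 + ending $8,311.09

COGS = $4,866.11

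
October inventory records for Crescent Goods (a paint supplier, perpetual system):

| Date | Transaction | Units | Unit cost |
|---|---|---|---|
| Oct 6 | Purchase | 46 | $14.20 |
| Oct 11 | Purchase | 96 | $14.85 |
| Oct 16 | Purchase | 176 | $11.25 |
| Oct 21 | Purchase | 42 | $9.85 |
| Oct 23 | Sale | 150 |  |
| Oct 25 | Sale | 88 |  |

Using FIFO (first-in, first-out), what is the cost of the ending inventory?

Oct 23, 150 sold [FIFO — oldest first]: 46 @ $14.20 + 96 @ $14.85 + 8 @ $11.25 = $2,168.80
Oct 25, 88 sold [FIFO — oldest first]: 88 @ $11.25 = $990.00
Total COGS = $2,168.80 + $990.00 = $3,158.80
Ending inventory: 80 @ $11.25 + 42 @ $9.85 = $1,313.70

Ending inventory = $1,313.70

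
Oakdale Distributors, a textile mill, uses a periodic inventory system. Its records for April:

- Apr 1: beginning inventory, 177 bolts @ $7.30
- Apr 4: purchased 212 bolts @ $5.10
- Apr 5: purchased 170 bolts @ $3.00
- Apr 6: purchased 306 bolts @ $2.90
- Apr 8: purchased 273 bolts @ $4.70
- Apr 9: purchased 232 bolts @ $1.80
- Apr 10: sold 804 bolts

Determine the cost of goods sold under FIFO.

COGS = $3,593.80

Apr 10, 804 sold [FIFO — oldest first]: 177 @ $7.30 + 212 @ $5.10 + 170 @ $3.00 + 245 @ $2.90 = $3,593.80
Ending inventory: 61 @ $2.90 + 273 @ $4.70 + 232 @ $1.80 = $1,877.60
Check: goods available $5,471.40 = COGS $3,593.80 + ending $1,877.60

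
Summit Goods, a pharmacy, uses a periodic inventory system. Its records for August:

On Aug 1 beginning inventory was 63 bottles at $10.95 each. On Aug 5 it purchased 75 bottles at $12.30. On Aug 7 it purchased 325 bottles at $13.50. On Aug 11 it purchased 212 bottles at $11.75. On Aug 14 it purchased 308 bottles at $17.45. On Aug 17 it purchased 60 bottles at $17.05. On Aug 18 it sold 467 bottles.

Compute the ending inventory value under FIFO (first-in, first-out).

Ending inventory = $8,841.60

Aug 18, 467 sold [FIFO — oldest first]: 63 @ $10.95 + 75 @ $12.30 + 325 @ $13.50 + 4 @ $11.75 = $6,046.85
Ending inventory: 208 @ $11.75 + 308 @ $17.45 + 60 @ $17.05 = $8,841.60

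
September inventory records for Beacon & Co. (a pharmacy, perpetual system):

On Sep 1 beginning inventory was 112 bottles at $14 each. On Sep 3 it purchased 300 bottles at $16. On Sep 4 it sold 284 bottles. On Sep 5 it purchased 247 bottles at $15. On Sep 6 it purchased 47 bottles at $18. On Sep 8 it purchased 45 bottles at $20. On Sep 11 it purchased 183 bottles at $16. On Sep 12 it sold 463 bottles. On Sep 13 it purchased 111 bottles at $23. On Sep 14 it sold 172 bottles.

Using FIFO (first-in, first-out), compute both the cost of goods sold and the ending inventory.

Sep 4, 284 sold [FIFO — oldest first]: 112 @ $14 + 172 @ $16 = $4,320
Sep 12, 463 sold [FIFO — oldest first]: 128 @ $16 + 247 @ $15 + 47 @ $18 + 41 @ $20 = $7,419
Sep 14, 172 sold [FIFO — oldest first]: 4 @ $20 + 168 @ $16 = $2,768
Total COGS = $4,320 + $7,419 + $2,768 = $14,507
Ending inventory: 15 @ $16 + 111 @ $23 = $2,793
Check: goods available $17,300 = COGS $14,507 + ending $2,793

COGS = $14,507; ending inventory = $2,793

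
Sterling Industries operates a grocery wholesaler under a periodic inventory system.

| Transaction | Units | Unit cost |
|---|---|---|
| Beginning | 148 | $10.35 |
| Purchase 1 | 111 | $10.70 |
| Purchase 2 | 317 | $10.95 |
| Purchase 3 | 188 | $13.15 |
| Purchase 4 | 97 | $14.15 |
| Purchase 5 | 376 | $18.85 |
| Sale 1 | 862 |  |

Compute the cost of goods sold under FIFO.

Sale 1 (862) [FIFO — oldest first]: 148 @ $10.35 + 111 @ $10.70 + 317 @ $10.95 + 188 @ $13.15 + 97 @ $14.15 + 1 @ $18.85 = $10,054.25
Ending inventory: 375 @ $18.85 = $7,068.75

COGS = $10,054.25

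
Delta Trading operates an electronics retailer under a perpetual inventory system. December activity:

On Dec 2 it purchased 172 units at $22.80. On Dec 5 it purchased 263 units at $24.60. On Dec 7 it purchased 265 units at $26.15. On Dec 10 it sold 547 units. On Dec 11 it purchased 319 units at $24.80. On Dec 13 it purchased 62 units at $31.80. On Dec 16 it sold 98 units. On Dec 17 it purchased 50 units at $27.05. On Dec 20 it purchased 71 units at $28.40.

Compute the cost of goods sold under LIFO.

Dec 10, 547 sold [LIFO — newest first]: 265 @ $26.15 + 263 @ $24.60 + 19 @ $22.80 = $13,832.75
Dec 16, 98 sold [LIFO — newest first]: 62 @ $31.80 + 36 @ $24.80 = $2,864.40
Total COGS = $13,832.75 + $2,864.40 = $16,697.15
Ending inventory: 153 @ $22.80 + 283 @ $24.80 + 50 @ $27.05 + 71 @ $28.40 = $13,875.70
Check: goods available $30,572.85 = COGS $16,697.15 + ending $13,875.70

COGS = $16,697.15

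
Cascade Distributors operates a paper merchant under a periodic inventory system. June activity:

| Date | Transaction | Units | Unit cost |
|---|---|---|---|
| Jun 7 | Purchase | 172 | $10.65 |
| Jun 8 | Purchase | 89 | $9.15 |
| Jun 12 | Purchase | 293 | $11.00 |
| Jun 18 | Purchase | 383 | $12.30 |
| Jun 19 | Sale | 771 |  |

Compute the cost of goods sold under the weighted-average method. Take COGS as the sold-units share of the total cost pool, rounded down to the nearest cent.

COGS = $8,705.67

Jun 19, sell 771: 771/937 × $10,580.05 → $8,705.67
Ending inventory (cost pool remaining) = $1,874.38
Check: goods available $10,580.05 = COGS $8,705.67 + ending $1,874.38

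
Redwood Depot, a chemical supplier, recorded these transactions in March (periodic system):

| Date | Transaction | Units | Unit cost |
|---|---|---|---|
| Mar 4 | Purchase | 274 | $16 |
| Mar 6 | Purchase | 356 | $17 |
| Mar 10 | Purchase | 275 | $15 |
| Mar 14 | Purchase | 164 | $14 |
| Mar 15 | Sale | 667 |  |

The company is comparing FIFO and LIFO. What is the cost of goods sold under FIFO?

COGS = $10,991

FIFO COGS: 274 @ $16 + 356 @ $17 + 37 @ $15 = $10,991
LIFO COGS: 164 @ $14 + 275 @ $15 + 228 @ $17 = $10,297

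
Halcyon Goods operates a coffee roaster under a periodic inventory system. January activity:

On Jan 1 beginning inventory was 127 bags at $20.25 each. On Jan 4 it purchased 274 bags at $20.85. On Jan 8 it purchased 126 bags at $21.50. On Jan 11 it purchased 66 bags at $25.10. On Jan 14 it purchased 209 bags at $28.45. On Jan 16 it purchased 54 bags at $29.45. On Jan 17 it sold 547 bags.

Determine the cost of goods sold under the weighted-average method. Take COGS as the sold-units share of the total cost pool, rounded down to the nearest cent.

Jan 17, sell 547: 547/856 × $20,186.60 → $12,899.61
Ending inventory (cost pool remaining) = $7,286.99
Check: goods available $20,186.60 = COGS $12,899.61 + ending $7,286.99

COGS = $12,899.61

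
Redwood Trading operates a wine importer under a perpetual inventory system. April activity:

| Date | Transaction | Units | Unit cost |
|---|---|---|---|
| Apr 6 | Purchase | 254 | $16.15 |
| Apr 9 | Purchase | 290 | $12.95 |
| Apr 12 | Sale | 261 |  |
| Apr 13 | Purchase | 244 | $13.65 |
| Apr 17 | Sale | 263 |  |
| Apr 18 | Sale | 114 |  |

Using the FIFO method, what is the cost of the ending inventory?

Ending inventory = $2,047.50

Apr 12, 261 sold [FIFO — oldest first]: 254 @ $16.15 + 7 @ $12.95 = $4,192.75
Apr 17, 263 sold [FIFO — oldest first]: 263 @ $12.95 = $3,405.85
Apr 18, 114 sold [FIFO — oldest first]: 20 @ $12.95 + 94 @ $13.65 = $1,542.10
Total COGS = $4,192.75 + $3,405.85 + $1,542.10 = $9,140.70
Ending inventory: 150 @ $13.65 = $2,047.50
Check: goods available $11,188.20 = COGS $9,140.70 + ending $2,047.50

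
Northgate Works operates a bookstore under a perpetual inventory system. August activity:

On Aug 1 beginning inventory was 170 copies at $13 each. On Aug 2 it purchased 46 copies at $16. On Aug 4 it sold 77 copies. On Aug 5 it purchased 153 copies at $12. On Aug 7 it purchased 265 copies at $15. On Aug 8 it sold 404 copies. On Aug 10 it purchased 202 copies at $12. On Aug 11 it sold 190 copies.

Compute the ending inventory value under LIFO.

Ending inventory = $2,119

Aug 4, 77 sold [LIFO — newest first]: 46 @ $16 + 31 @ $13 = $1,139
Aug 8, 404 sold [LIFO — newest first]: 265 @ $15 + 139 @ $12 = $5,643
Aug 11, 190 sold [LIFO — newest first]: 190 @ $12 = $2,280
Total COGS = $1,139 + $5,643 + $2,280 = $9,062
Ending inventory: 139 @ $13 + 14 @ $12 + 12 @ $12 = $2,119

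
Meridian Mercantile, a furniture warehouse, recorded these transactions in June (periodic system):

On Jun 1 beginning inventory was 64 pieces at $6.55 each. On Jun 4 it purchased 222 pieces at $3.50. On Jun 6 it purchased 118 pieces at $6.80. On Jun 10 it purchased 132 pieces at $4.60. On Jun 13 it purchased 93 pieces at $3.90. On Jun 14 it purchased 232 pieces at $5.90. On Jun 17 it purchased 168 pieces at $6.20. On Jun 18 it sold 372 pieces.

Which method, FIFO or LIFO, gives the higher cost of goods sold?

LIFO

FIFO COGS: 64 @ $6.55 + 222 @ $3.50 + 86 @ $6.80 = $1,781.00
LIFO COGS: 168 @ $6.20 + 204 @ $5.90 = $2,245.20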